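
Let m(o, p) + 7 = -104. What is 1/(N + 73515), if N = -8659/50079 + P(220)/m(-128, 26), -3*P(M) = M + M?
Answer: 5558769/408659286806 ≈ 1.3602e-5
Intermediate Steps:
m(o, p) = -111 (m(o, p) = -7 - 104 = -111)
P(M) = -2*M/3 (P(M) = -(M + M)/3 = -2*M/3)
N = 6383771/5558769 (N = -8659/50079 - 2/3*220/(-111) = -8659*1/50079 - 440/3*(-1/111) = -8659/50079 + 440/333 = 6383771/5558769 ≈ 1.1484)
1/(N + 73515) = 1/(6383771/5558769 + 73515) = 1/(408659286806/5558769) = 5558769/408659286806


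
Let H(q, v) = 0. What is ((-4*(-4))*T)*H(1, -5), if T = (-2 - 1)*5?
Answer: 0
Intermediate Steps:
T = -15 (T = -3*5 = -15)
((-4*(-4))*T)*H(1, -5) = (-4*(-4)*(-15))*0 = (16*(-15))*0 = -240*0 = 0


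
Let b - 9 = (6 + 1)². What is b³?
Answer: 195112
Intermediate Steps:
b = 58 (b = 9 + (6 + 1)² = 9 + 7² = 9 + 49 = 58)
b³ = 58³ = 195112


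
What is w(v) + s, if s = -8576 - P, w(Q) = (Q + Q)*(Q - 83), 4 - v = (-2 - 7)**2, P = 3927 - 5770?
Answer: 17907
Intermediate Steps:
P = -1843
v = -77 (v = 4 - (-2 - 7)**2 = 4 - 1*(-9)**2 = 4 - 1*81 = 4 - 81 = -77)
w(Q) = 2*Q*(-83 + Q) (w(Q) = (2*Q)*(-83 + Q) = 2*Q*(-83 + Q))
s = -6733 (s = -8576 - 1*(-1843) = -8576 + 1843 = -6733)
w(v) + s = 2*(-77)*(-83 - 77) - 6733 = 2*(-77)*(-160) - 6733 = 24640 - 6733 = 17907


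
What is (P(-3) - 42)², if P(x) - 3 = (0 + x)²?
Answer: 900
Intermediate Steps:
P(x) = 3 + x² (P(x) = 3 + (0 + x)² = 3 + x²)
(P(-3) - 42)² = ((3 + (-3)²) - 42)² = ((3 + 9) - 42)² = (12 - 42)² = (-30)² = 900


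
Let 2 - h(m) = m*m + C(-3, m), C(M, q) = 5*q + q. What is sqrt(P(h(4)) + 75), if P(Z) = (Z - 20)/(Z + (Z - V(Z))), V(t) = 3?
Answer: sqrt(472657)/79 ≈ 8.7025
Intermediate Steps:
C(M, q) = 6*q
h(m) = 2 - m**2 - 6*m (h(m) = 2 - (m*m + 6*m) = 2 - (m**2 + 6*m) = 2 + (-m**2 - 6*m) = 2 - m**2 - 6*m)
P(Z) = (-20 + Z)/(-3 + 2*Z) (P(Z) = (Z - 20)/(Z + (Z - 1*3)) = (-20 + Z)/(Z + (Z - 3)) = (-20 + Z)/(Z + (-3 + Z)) = (-20 + Z)/(-3 + 2*Z))
sqrt(P(h(4)) + 75) = sqrt((-20 + (2 - 1*4**2 - 6*4))/(-3 + 2*(2 - 1*4**2 - 6*4)) + 75) = sqrt((-20 + (2 - 1*16 - 24))/(-3 + 2*(2 - 1*16 - 24)) + 75) = sqrt((-20 + (2 - 16 - 24))/(-3 + 2*(2 - 16 - 24)) + 75) = sqrt((-20 - 38)/(-3 + 2*(-38)) + 75) = sqrt(-58/(-3 - 76) + 75) = sqrt(-58/(-79) + 75) = sqrt(-1/79*(-58) + 75) = sqrt(58/79 + 75) = sqrt(5983/79) = sqrt(472657)/79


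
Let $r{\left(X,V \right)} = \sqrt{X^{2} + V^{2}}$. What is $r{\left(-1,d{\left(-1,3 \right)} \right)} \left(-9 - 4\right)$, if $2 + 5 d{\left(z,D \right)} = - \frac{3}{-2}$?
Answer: $- \frac{13 \sqrt{101}}{10} \approx -13.065$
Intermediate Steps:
$d{\left(z,D \right)} = - \frac{1}{10}$ ($d{\left(z,D \right)} = - \frac{2}{5} + \frac{\left(-3\right) \frac{1}{-2}}{5} = - \frac{2}{5} + \frac{\left(-3\right) \left(- \frac{1}{2}\right)}{5} = - \frac{2}{5} + \frac{1}{5} \cdot \frac{3}{2} = - \frac{2}{5} + \frac{3}{10} = - \frac{1}{10}$)
$r{\left(X,V \right)} = \sqrt{V^{2} + X^{2}}$
$r{\left(-1,d{\left(-1,3 \right)} \right)} \left(-9 - 4\right) = \sqrt{\left(- \frac{1}{10}\right)^{2} + \left(-1\right)^{2}} \left(-9 - 4\right) = \sqrt{\frac{1}{100} + 1} \left(-13\right) = \sqrt{\frac{101}{100}} \left(-13\right) = \frac{\sqrt{101}}{10} \left(-13\right) = - \frac{13 \sqrt{101}}{10}$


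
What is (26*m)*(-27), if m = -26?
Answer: 18252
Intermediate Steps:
(26*m)*(-27) = (26*(-26))*(-27) = -676*(-27) = 18252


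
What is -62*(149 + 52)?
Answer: -12462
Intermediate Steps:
-62*(149 + 52) = -62*201 = -12462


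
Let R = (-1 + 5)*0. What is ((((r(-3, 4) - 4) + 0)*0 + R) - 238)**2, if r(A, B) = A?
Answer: 56644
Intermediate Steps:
R = 0 (R = 4*0 = 0)
((((r(-3, 4) - 4) + 0)*0 + R) - 238)**2 = ((((-3 - 4) + 0)*0 + 0) - 238)**2 = (((-7 + 0)*0 + 0) - 238)**2 = ((-7*0 + 0) - 238)**2 = ((0 + 0) - 238)**2 = (0 - 238)**2 = (-238)**2 = 56644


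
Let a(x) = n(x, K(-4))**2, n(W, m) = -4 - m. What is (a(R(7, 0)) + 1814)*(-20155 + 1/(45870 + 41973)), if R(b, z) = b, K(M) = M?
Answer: -3211642854496/87843 ≈ -3.6561e+7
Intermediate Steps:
a(x) = 0 (a(x) = (-4 - 1*(-4))**2 = (-4 + 4)**2 = 0**2 = 0)
(a(R(7, 0)) + 1814)*(-20155 + 1/(45870 + 41973)) = (0 + 1814)*(-20155 + 1/(45870 + 41973)) = 1814*(-20155 + 1/87843) = 1814*(-1770475664/87843) = -3211642854496/87843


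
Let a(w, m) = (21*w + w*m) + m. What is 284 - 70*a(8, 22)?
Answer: -25336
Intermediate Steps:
a(w, m) = m + 21*w + m*w (a(w, m) = (21*w + m*w) + m = m + 21*w + m*w)
284 - 70*a(8, 22) = 284 - 70*(22 + 21*8 + 22*8) = 284 - 70*(22 + 168 + 176) = 284 - 70*366 = 284 - 25620 = -25336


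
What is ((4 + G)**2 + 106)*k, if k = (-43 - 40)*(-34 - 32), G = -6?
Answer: 602580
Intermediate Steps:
k = 5478 (k = -83*(-66) = 5478)
((4 + G)**2 + 106)*k = ((4 - 6)**2 + 106)*5478 = ((-2)**2 + 106)*5478 = (4 + 106)*5478 = 110*5478 = 602580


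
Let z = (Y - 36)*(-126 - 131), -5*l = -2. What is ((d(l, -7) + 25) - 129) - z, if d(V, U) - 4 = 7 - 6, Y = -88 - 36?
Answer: -41219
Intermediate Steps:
Y = -124
l = ⅖ (l = -⅕*(-2) = ⅖ ≈ 0.40000)
d(V, U) = 5 (d(V, U) = 4 + (7 - 6) = 4 + 1 = 5)
z = 41120 (z = (-124 - 36)*(-126 - 131) = -160*(-257) = 41120)
((d(l, -7) + 25) - 129) - z = ((5 + 25) - 129) - 1*41120 = (30 - 129) - 41120 = -99 - 41120 = -41219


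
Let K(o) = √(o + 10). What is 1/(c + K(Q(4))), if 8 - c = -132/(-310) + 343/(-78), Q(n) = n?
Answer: 1749870330/18902445769 - 146168100*√14/18902445769 ≈ 0.063640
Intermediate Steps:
c = 144737/12090 (c = 8 - (-132/(-310) + 343/(-78)) = 8 - (-132*(-1/310) + 343*(-1/78)) = 8 - (66/155 - 343/78) = 8 - 1*(-48017/12090) = 8 + 48017/12090 = 144737/12090 ≈ 11.972)
K(o) = √(10 + o)
1/(c + K(Q(4))) = 1/(144737/12090 + √(10 + 4)) = 1/(144737/12090 + √14)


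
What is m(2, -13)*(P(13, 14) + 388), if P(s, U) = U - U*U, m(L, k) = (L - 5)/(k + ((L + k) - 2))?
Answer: 309/13 ≈ 23.769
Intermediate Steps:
m(L, k) = (-5 + L)/(-2 + L + 2*k) (m(L, k) = (-5 + L)/(k + (-2 + L + k)) = (-5 + L)/(-2 + L + 2*k))
P(s, U) = U - U²
m(2, -13)*(P(13, 14) + 388) = ((-5 + 2)/(-2 + 2 + 2*(-13)))*(14*(1 - 1*14) + 388) = (-3/(-2 + 2 - 26))*(14*(1 - 14) + 388) = (-3/(-26))*(14*(-13) + 388) = (-1/26*(-3))*(-182 + 388) = (3/26)*206 = 309/13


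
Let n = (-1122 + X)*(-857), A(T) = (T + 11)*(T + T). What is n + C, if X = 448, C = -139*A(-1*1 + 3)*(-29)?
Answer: 787230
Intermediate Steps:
A(T) = 2*T*(11 + T) (A(T) = (11 + T)*(2*T) = 2*T*(11 + T))
C = 209612 (C = -278*(-1*1 + 3)*(11 + (-1*1 + 3))*(-29) = -278*(-1 + 3)*(11 + (-1 + 3))*(-29) = -278*2*(11 + 2)*(-29) = -278*2*13*(-29) = -139*52*(-29) = -7228*(-29) = 209612)
n = 577618 (n = (-1122 + 448)*(-857) = -674*(-857) = 577618)
n + C = 577618 + 209612 = 787230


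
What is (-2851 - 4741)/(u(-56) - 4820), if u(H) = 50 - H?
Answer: 3796/2357 ≈ 1.6105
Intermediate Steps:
(-2851 - 4741)/(u(-56) - 4820) = (-2851 - 4741)/((50 - 1*(-56)) - 4820) = -7592/((50 + 56) - 4820) = -7592/(106 - 4820) = -7592/(-4714) = -7592*(-1/4714) = 3796/2357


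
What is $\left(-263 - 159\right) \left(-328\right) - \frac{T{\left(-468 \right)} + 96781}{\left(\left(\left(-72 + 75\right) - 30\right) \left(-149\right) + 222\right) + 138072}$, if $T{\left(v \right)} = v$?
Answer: $\frac{2814121937}{20331} \approx 1.3842 \cdot 10^{5}$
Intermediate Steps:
$\left(-263 - 159\right) \left(-328\right) - \frac{T{\left(-468 \right)} + 96781}{\left(\left(\left(-72 + 75\right) - 30\right) \left(-149\right) + 222\right) + 138072} = \left(-263 - 159\right) \left(-328\right) - \frac{-468 + 96781}{\left(\left(\left(-72 + 75\right) - 30\right) \left(-149\right) + 222\right) + 138072} = \left(-422\right) \left(-328\right) - \frac{96313}{\left(\left(3 - 30\right) \left(-149\right) + 222\right) + 138072} = 138416 - \frac{96313}{\left(\left(-27\right) \left(-149\right) + 222\right) + 138072} = 138416 - \frac{96313}{\left(4023 + 222\right) + 138072} = 138416 - \frac{96313}{4245 + 138072} = 138416 - \frac{96313}{142317} = 138416 - 96313 \cdot \frac{1}{142317} = 138416 - \frac{13759}{20331} = \frac{2814121937}{20331}$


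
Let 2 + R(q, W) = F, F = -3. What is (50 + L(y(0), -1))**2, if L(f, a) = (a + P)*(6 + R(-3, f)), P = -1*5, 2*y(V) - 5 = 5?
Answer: 1936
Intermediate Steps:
y(V) = 5 (y(V) = 5/2 + (1/2)*5 = 5/2 + 5/2 = 5)
R(q, W) = -5 (R(q, W) = -2 - 3 = -5)
P = -5
L(f, a) = -5 + a (L(f, a) = (a - 5)*(6 - 5) = (-5 + a)*1 = -5 + a)
(50 + L(y(0), -1))**2 = (50 + (-5 - 1))**2 = (50 - 6)**2 = 44**2 = 1936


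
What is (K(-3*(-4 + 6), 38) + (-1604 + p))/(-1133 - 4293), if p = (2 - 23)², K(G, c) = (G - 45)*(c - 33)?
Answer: 709/2713 ≈ 0.26133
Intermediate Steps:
K(G, c) = (-45 + G)*(-33 + c)
p = 441 (p = (-21)² = 441)
(K(-3*(-4 + 6), 38) + (-1604 + p))/(-1133 - 4293) = ((1485 - 45*38 - (-99)*(-4 + 6) - 3*(-4 + 6)*38) + (-1604 + 441))/(-1133 - 4293) = ((1485 - 1710 - (-99)*2 - 3*2*38) - 1163)/(-5426) = ((1485 - 1710 - 33*(-6) - 6*38) - 1163)*(-1/5426) = ((1485 - 1710 + 198 - 228) - 1163)*(-1/5426) = (-255 - 1163)*(-1/5426) = -1418*(-1/5426) = 709/2713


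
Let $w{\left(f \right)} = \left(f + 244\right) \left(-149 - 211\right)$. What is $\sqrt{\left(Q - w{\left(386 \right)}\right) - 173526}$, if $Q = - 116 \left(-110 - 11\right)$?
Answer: $\sqrt{67310} \approx 259.44$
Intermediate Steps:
$w{\left(f \right)} = -87840 - 360 f$ ($w{\left(f \right)} = \left(244 + f\right) \left(-360\right) = -87840 - 360 f$)
$Q = 14036$ ($Q = \left(-116\right) \left(-121\right) = 14036$)
$\sqrt{\left(Q - w{\left(386 \right)}\right) - 173526} = \sqrt{\left(14036 - \left(-87840 - 138960\right)\right) - 173526} = \sqrt{\left(14036 - -226800\right) - 173526} = \sqrt{\left(14036 + 226800\right) - 173526} = \sqrt{240836 - 173526} = \sqrt{67310}$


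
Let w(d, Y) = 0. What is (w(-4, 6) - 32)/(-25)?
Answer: 32/25 ≈ 1.2800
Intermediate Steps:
(w(-4, 6) - 32)/(-25) = (0 - 32)/(-25) = -32*(-1/25) = 32/25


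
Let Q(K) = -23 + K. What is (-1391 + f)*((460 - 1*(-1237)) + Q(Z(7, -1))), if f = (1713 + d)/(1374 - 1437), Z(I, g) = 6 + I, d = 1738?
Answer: -21951244/9 ≈ -2.4390e+6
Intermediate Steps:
f = -493/9 (f = (1713 + 1738)/(1374 - 1437) = 3451/(-63) = 3451*(-1/63) = -493/9 ≈ -54.778)
(-1391 + f)*((460 - 1*(-1237)) + Q(Z(7, -1))) = (-1391 - 493/9)*((460 - 1*(-1237)) + (-23 + (6 + 7))) = -13012*((460 + 1237) + (-23 + 13))/9 = -13012*(1697 - 10)/9 = -13012/9*1687 = -21951244/9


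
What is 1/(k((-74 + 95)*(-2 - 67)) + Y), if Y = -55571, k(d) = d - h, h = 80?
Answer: -1/57100 ≈ -1.7513e-5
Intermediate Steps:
k(d) = -80 + d (k(d) = d - 1*80 = d - 80 = -80 + d)
1/(k((-74 + 95)*(-2 - 67)) + Y) = 1/((-80 + (-74 + 95)*(-2 - 67)) - 55571) = 1/((-80 + 21*(-69)) - 55571) = 1/((-80 - 1449) - 55571) = 1/(-1529 - 55571) = 1/(-57100) = -1/57100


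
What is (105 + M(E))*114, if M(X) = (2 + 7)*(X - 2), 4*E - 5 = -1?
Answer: 10944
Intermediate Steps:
E = 1 (E = 5/4 + (1/4)*(-1) = 5/4 - 1/4 = 1)
M(X) = -18 + 9*X (M(X) = 9*(-2 + X) = -18 + 9*X)
(105 + M(E))*114 = (105 + (-18 + 9*1))*114 = (105 + (-18 + 9))*114 = (105 - 9)*114 = 96*114 = 10944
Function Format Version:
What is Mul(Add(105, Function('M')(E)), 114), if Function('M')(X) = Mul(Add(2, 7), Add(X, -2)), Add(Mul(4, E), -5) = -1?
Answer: 10944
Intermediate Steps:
E = 1 (E = Add(Rational(5, 4), Mul(Rational(1, 4), -1)) = Add(Rational(5, 4), Rational(-1, 4)) = 1)
Function('M')(X) = Add(-18, Mul(9, X)) (Function('M')(X) = Mul(9, Add(-2, X)) = Add(-18, Mul(9, X)))
Mul(Add(105, Function('M')(E)), 114) = Mul(Add(105, Add(-18, Mul(9, 1))), 114) = Mul(Add(105, Add(-18, 9)), 114) = Mul(Add(105, -9), 114) = Mul(96, 114) = 10944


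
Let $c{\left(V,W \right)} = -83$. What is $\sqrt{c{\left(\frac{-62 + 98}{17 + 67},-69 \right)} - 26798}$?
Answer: $i \sqrt{26881} \approx 163.95 i$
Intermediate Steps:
$\sqrt{c{\left(\frac{-62 + 98}{17 + 67},-69 \right)} - 26798} = \sqrt{-83 - 26798} = \sqrt{-26881} = i \sqrt{26881}$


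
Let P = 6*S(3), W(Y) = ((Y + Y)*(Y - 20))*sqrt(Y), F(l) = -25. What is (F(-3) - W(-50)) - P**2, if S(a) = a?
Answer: -349 - 35000*I*sqrt(2) ≈ -349.0 - 49498.0*I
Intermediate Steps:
W(Y) = 2*Y**(3/2)*(-20 + Y) (W(Y) = ((2*Y)*(-20 + Y))*sqrt(Y) = (2*Y*(-20 + Y))*sqrt(Y) = 2*Y**(3/2)*(-20 + Y))
P = 18 (P = 6*3 = 18)
(F(-3) - W(-50)) - P**2 = (-25 - 2*(-50)**(3/2)*(-20 - 50)) - 1*18**2 = (-25 - 2*(-250*I*sqrt(2))*(-70)) - 1*324 = (-25 - 35000*I*sqrt(2)) - 324 = -349 - 35000*I*sqrt(2)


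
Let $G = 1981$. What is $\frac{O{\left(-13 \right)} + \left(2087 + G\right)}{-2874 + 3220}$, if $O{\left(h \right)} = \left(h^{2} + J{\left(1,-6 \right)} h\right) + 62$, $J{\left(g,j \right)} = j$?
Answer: $\frac{4377}{346} \approx 12.65$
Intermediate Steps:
$O{\left(h \right)} = 62 + h^{2} - 6 h$ ($O{\left(h \right)} = \left(h^{2} - 6 h\right) + 62 = 62 + h^{2} - 6 h$)
$\frac{O{\left(-13 \right)} + \left(2087 + G\right)}{-2874 + 3220} = \frac{\left(62 + \left(-13\right)^{2} - -78\right) + \left(2087 + 1981\right)}{-2874 + 3220} = \frac{\left(62 + 169 + 78\right) + 4068}{346} = \left(309 + 4068\right) \frac{1}{346} = 4377 \cdot \frac{1}{346} = \frac{4377}{346}$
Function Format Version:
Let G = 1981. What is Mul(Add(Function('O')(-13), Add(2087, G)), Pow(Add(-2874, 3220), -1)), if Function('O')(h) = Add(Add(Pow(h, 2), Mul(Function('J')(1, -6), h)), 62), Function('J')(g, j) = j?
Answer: Rational(4377, 346) ≈ 12.650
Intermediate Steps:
Function('O')(h) = Add(62, Pow(h, 2), Mul(-6, h)) (Function('O')(h) = Add(Add(Pow(h, 2), Mul(-6, h)), 62) = Add(62, Pow(h, 2), Mul(-6, h)))
Mul(Add(Function('O')(-13), Add(2087, G)), Pow(Add(-2874, 3220), -1)) = Mul(Add(Add(62, Pow(-13, 2), Mul(-6, -13)), Add(2087, 1981)), Pow(Add(-2874, 3220), -1)) = Mul(Add(Add(62, 169, 78), 4068), Pow(346, -1)) = Mul(Add(309, 4068), Rational(1, 346)) = Mul(4377, Rational(1, 346)) = Rational(4377, 346)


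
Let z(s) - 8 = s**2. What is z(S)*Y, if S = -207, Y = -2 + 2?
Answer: 0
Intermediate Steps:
Y = 0
z(s) = 8 + s**2
z(S)*Y = (8 + (-207)**2)*0 = (8 + 42849)*0 = 42857*0 = 0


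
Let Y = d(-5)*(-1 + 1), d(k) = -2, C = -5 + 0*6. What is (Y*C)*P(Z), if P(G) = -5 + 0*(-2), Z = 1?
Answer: 0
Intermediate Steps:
P(G) = -5 (P(G) = -5 + 0 = -5)
C = -5 (C = -5 + 0 = -5)
Y = 0 (Y = -2*(-1 + 1) = -2*0 = 0)
(Y*C)*P(Z) = (0*(-5))*(-5) = 0*(-5) = 0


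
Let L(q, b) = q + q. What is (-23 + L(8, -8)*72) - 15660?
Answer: -14531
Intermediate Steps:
L(q, b) = 2*q
(-23 + L(8, -8)*72) - 15660 = (-23 + (2*8)*72) - 15660 = (-23 + 16*72) - 15660 = (-23 + 1152) - 15660 = 1129 - 15660 = -14531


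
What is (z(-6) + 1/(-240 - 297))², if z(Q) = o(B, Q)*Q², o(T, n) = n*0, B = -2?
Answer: 1/288369 ≈ 3.4678e-6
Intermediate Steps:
o(T, n) = 0
z(Q) = 0 (z(Q) = 0*Q² = 0)
(z(-6) + 1/(-240 - 297))² = (0 + 1/(-240 - 297))² = (0 + 1/(-537))² = (0 - 1/537)² = (-1/537)² = 1/288369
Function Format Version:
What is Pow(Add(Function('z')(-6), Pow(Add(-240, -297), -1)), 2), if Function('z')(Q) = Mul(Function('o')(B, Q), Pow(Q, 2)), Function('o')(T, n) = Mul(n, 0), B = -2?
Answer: Rational(1, 288369) ≈ 3.4678e-6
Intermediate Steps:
Function('o')(T, n) = 0
Function('z')(Q) = 0 (Function('z')(Q) = Mul(0, Pow(Q, 2)) = 0)
Pow(Add(Function('z')(-6), Pow(Add(-240, -297), -1)), 2) = Pow(Add(0, Pow(Add(-240, -297), -1)), 2) = Pow(Add(0, Pow(-537, -1)), 2) = Pow(Add(0, Rational(-1, 537)), 2) = Pow(Rational(-1, 537), 2) = Rational(1, 288369)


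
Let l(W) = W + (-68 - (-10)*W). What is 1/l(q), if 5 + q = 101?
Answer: 1/988 ≈ 0.0010121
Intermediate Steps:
q = 96 (q = -5 + 101 = 96)
l(W) = -68 + 11*W (l(W) = W + (-68 + 10*W) = -68 + 11*W)
1/l(q) = 1/(-68 + 11*96) = 1/(-68 + 1056) = 1/988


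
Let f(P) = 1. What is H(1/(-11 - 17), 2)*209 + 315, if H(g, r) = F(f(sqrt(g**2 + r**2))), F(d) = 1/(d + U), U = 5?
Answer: 2099/6 ≈ 349.83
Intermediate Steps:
F(d) = 1/(5 + d) (F(d) = 1/(d + 5) = 1/(5 + d))
H(g, r) = 1/6 (H(g, r) = 1/(5 + 1) = 1/6)
H(1/(-11 - 17), 2)*209 + 315 = (1/6)*209 + 315 = 209/6 + 315 = 2099/6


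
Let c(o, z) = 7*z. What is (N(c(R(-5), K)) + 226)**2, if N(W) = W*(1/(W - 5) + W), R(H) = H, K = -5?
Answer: 134908225/64 ≈ 2.1079e+6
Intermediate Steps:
N(W) = W*(W + 1/(-5 + W)) (N(W) = W*(1/(-5 + W) + W) = W*(W + 1/(-5 + W)))
(N(c(R(-5), K)) + 226)**2 = ((7*(-5))*(1 + (7*(-5))**2 - 35*(-5))/(-5 + 7*(-5)) + 226)**2 = (-35*(1 + (-35)**2 - 5*(-35))/(-5 - 35) + 226)**2 = (-35*(1 + 1225 + 175)/(-40) + 226)**2 = (-35*(-1/40)*1401 + 226)**2 = (9807/8 + 226)**2 = (11615/8)**2 = 134908225/64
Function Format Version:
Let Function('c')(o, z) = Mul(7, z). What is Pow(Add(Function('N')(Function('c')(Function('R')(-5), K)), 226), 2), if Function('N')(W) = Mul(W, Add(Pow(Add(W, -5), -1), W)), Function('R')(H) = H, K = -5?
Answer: Rational(134908225, 64) ≈ 2.1079e+6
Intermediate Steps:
Function('N')(W) = Mul(W, Add(W, Pow(Add(-5, W), -1))) (Function('N')(W) = Mul(W, Add(Pow(Add(-5, W), -1), W)) = Mul(W, Add(W, Pow(Add(-5, W), -1))))
Pow(Add(Function('N')(Function('c')(Function('R')(-5), K)), 226), 2) = Pow(Add(Mul(Mul(7, -5), Pow(Add(-5, Mul(7, -5)), -1), Add(1, Pow(Mul(7, -5), 2), Mul(-5, Mul(7, -5)))), 226), 2) = Pow(Add(Mul(-35, Pow(Add(-5, -35), -1), Add(1, Pow(-35, 2), Mul(-5, -35))), 226), 2) = Pow(Add(Mul(-35, Pow(-40, -1), Add(1, 1225, 175)), 226), 2) = Pow(Add(Mul(-35, Rational(-1, 40), 1401), 226), 2) = Pow(Add(Rational(9807, 8), 226), 2) = Pow(Rational(11615, 8), 2) = Rational(134908225, 64)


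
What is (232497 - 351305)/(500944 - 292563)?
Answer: -118808/208381 ≈ -0.57015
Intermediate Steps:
(232497 - 351305)/(500944 - 292563) = -118808/208381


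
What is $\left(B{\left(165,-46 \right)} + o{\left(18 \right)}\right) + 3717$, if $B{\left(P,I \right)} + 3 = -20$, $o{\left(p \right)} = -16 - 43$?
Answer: $3635$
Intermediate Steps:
$o{\left(p \right)} = -59$ ($o{\left(p \right)} = -16 - 43 = -59$)
$B{\left(P,I \right)} = -23$ ($B{\left(P,I \right)} = -3 - 20 = -23$)
$\left(B{\left(165,-46 \right)} + o{\left(18 \right)}\right) + 3717 = \left(-23 - 59\right) + 3717 = -82 + 3717 = 3635$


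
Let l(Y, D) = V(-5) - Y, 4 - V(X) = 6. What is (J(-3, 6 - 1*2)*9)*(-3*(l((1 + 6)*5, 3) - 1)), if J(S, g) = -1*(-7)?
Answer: 7182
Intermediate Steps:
J(S, g) = 7
V(X) = -2 (V(X) = 4 - 1*6 = 4 - 6 = -2)
l(Y, D) = -2 - Y
(J(-3, 6 - 1*2)*9)*(-3*(l((1 + 6)*5, 3) - 1)) = (7*9)*(-3*((-2 - (1 + 6)*5) - 1)) = 63*(-3*((-2 - 7*5) - 1)) = 63*(-3*((-2 - 1*35) - 1)) = 63*(-3*((-2 - 35) - 1)) = 63*(-3*(-37 - 1)) = 63*(-3*(-38)) = 63*114 = 7182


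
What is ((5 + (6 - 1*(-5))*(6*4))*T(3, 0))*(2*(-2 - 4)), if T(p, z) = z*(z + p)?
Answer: 0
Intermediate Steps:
T(p, z) = z*(p + z)
((5 + (6 - 1*(-5))*(6*4))*T(3, 0))*(2*(-2 - 4)) = ((5 + (6 - 1*(-5))*(6*4))*(0*(3 + 0)))*(2*(-2 - 4)) = ((5 + (6 + 5)*24)*(0*3))*(2*(-6)) = ((5 + 11*24)*0)*(-12) = ((5 + 264)*0)*(-12) = (269*0)*(-12) = 0*(-12) = 0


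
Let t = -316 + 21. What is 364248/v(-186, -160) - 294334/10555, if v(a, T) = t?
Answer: -786293234/622745 ≈ -1262.6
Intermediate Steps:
t = -295
v(a, T) = -295
364248/v(-186, -160) - 294334/10555 = 364248/(-295) - 294334/10555 = 364248*(-1/295) - 294334*1/10555 = -364248/295 - 294334/10555 = -786293234/622745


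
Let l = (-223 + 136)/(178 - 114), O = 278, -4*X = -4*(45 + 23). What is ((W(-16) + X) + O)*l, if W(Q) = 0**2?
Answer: -15051/32 ≈ -470.34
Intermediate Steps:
W(Q) = 0
X = 68 (X = -(-1)*(45 + 23) = -(-1)*68 = -1/4*(-272) = 68)
l = -87/64 ≈ -1.3594
((W(-16) + X) + O)*l = ((0 + 68) + 278)*(-87/64) = (68 + 278)*(-87/64) = 346*(-87/64) = -15051/32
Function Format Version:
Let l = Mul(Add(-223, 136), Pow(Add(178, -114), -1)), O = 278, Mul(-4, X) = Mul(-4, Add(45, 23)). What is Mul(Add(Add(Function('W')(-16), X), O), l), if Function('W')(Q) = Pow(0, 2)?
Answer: Rational(-15051, 32) ≈ -470.34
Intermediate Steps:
Function('W')(Q) = 0
X = 68 (X = Mul(Rational(-1, 4), Mul(-4, Add(45, 23))) = Mul(Rational(-1, 4), Mul(-4, 68)) = Mul(Rational(-1, 4), -272) = 68)
l = Rational(-87, 64) (l = Mul(-87, Pow(64, -1)) = Mul(-87, Rational(1, 64)) = Rational(-87, 64) ≈ -1.3594)
Mul(Add(Add(Function('W')(-16), X), O), l) = Mul(Add(Add(0, 68), 278), Rational(-87, 64)) = Mul(Add(68, 278), Rational(-87, 64)) = Mul(346, Rational(-87, 64)) = Rational(-15051, 32)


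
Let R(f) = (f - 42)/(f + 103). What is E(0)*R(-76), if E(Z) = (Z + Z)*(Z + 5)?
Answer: 0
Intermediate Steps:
R(f) = (-42 + f)/(103 + f)
E(Z) = 2*Z*(5 + Z) (E(Z) = (2*Z)*(5 + Z) = 2*Z*(5 + Z))
E(0)*R(-76) = (2*0*(5 + 0))*((-42 - 76)/(103 - 76)) = (2*0*5)*(-118/27) = 0*((1/27)*(-118)) = 0*(-118/27) = 0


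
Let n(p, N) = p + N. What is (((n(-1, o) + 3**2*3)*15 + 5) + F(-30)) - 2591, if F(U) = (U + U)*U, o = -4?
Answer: -456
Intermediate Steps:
n(p, N) = N + p
F(U) = 2*U**2 (F(U) = (2*U)*U = 2*U**2)
(((n(-1, o) + 3**2*3)*15 + 5) + F(-30)) - 2591 = ((((-4 - 1) + 3**2*3)*15 + 5) + 2*(-30)**2) - 2591 = (((-5 + 9*3)*15 + 5) + 2*900) - 2591 = (((-5 + 27)*15 + 5) + 1800) - 2591 = ((22*15 + 5) + 1800) - 2591 = ((330 + 5) + 1800) - 2591 = (335 + 1800) - 2591 = 2135 - 2591 = -456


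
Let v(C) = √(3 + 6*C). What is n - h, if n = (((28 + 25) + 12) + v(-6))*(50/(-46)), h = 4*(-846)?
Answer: 76207/23 - 25*I*√33/23 ≈ 3313.3 - 6.2441*I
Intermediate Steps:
h = -3384
n = -1625/23 - 25*I*√33/23 (n = (((28 + 25) + 12) + √(3 + 6*(-6)))*(50/(-46)) = ((53 + 12) + √(3 - 36))*(50*(-1/46)) = (65 + √(-33))*(-25/23) = (65 + I*√33)*(-25/23) = -1625/23 - 25*I*√33/23 ≈ -70.652 - 6.2441*I)
n - h = (-1625/23 - 25*I*√33/23) - 1*(-3384) = (-1625/23 - 25*I*√33/23) + 3384 = 76207/23 - 25*I*√33/23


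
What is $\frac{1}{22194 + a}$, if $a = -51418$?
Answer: $- \frac{1}{29224} \approx -3.4218 \cdot 10^{-5}$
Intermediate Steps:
$\frac{1}{22194 + a} = \frac{1}{22194 - 51418} = \frac{1}{-29224} = - \frac{1}{29224}$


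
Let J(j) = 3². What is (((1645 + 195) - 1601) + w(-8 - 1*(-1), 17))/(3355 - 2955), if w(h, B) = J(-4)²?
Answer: ⅘ ≈ 0.80000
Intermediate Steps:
J(j) = 9
w(h, B) = 81 (w(h, B) = 9² = 81)
(((1645 + 195) - 1601) + w(-8 - 1*(-1), 17))/(3355 - 2955) = (((1645 + 195) - 1601) + 81)/(3355 - 2955) = ((1840 - 1601) + 81)/400 = (239 + 81)*(1/400) = 320*(1/400) = ⅘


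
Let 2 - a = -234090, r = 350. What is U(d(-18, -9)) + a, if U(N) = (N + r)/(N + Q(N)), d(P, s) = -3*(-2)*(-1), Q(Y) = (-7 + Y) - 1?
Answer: 1170374/5 ≈ 2.3407e+5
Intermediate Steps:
Q(Y) = -8 + Y
d(P, s) = -6 (d(P, s) = 6*(-1) = -6)
U(N) = (350 + N)/(-8 + 2*N) (U(N) = (N + 350)/(N + (-8 + N)) = (350 + N)/(-8 + 2*N))
a = 234092 (a = 2 - 1*(-234090) = 2 + 234090 = 234092)
U(d(-18, -9)) + a = (350 - 6)/(2*(-4 - 6)) + 234092 = (1/2)*344/(-10) + 234092 = (1/2)*(-1/10)*344 + 234092 = -86/5 + 234092 = 1170374/5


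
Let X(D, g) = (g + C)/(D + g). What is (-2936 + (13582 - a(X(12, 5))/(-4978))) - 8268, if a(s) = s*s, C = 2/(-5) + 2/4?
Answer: 1183768409/497800 ≈ 2378.0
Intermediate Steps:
C = ⅒ (C = 2*(-⅕) + 2*(¼) = -⅖ + ½ = ⅒ ≈ 0.10000)
X(D, g) = (⅒ + g)/(D + g) (X(D, g) = (g + ⅒)/(D + g) = (⅒ + g)/(D + g))
a(s) = s²
(-2936 + (13582 - a(X(12, 5))/(-4978))) - 8268 = (-2936 + (13582 - ((⅒ + 5)/(12 + 5))²/(-4978))) - 8268 = (-2936 + (13582 - ((51/10)/17)²*(-1)/4978)) - 8268 = (-2936 + (13582 - ((1/17)*(51/10))²*(-1)/4978)) - 8268 = (-2936 + (13582 - (3/10)²*(-1)/4978)) - 8268 = (-2936 + (13582 - 9*(-1)/(100*4978))) - 8268 = (-2936 + (13582 - 1*(-9/497800))) - 8268 = (-2936 + (13582 + 9/497800)) - 8268 = (-2936 + 6761119609/497800) - 8268 = 5299578809/497800 - 8268 = 1183768409/497800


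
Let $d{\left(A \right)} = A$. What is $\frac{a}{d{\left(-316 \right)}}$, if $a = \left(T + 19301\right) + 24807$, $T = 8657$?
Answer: $- \frac{52765}{316} \approx -166.98$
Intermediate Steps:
$a = 52765$ ($a = \left(8657 + 19301\right) + 24807 = 27958 + 24807 = 52765$)
$\frac{a}{d{\left(-316 \right)}} = \frac{52765}{-316} = 52765 \left(- \frac{1}{316}\right) = - \frac{52765}{316}$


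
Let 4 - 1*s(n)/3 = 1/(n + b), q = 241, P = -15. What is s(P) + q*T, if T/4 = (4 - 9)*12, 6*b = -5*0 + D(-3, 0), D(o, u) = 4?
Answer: -2486595/43 ≈ -57828.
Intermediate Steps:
b = ⅔ (b = (-5*0 + 4)/6 = (0 + 4)/6 = (⅙)*4 = ⅔ ≈ 0.66667)
T = -240 (T = 4*((4 - 9)*12) = 4*(-5*12) = 4*(-60) = -240)
s(n) = 12 - 3/(⅔ + n) (s(n) = 12 - 3/(n + ⅔) = 12 - 3/(⅔ + n))
s(P) + q*T = 3*(5 + 12*(-15))/(2 + 3*(-15)) + 241*(-240) = 3*(5 - 180)/(2 - 45) - 57840 = 3*(-175)/(-43) - 57840 = 3*(-1/43)*(-175) - 57840 = 525/43 - 57840 = -2486595/43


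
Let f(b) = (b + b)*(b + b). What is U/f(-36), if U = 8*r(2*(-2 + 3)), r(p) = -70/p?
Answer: -35/648 ≈ -0.054012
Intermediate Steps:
f(b) = 4*b² (f(b) = (2*b)*(2*b) = 4*b²)
U = -280 (U = 8*(-70*1/(2*(-2 + 3))) = 8*(-70/(2*1)) = 8*(-70/2) = 8*(-70*½) = 8*(-35) = -280)
U/f(-36) = -280/(4*(-36)²) = -280/(4*1296) = -280/5184 = -280*1/5184 = -35/648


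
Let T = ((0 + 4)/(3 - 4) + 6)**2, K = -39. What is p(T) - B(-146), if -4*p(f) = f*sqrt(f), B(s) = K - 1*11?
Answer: 48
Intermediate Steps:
B(s) = -50 (B(s) = -39 - 1*11 = -39 - 11 = -50)
T = 4 (T = (4/(-1) + 6)**2 = (4*(-1) + 6)**2 = (-4 + 6)**2 = 2**2 = 4)
p(f) = -f**(3/2)/4 (p(f) = -f*sqrt(f)/4 = -f**(3/2)/4)
p(T) - B(-146) = -4**(3/2)/4 - 1*(-50) = -1/4*8 + 50 = -2 + 50 = 48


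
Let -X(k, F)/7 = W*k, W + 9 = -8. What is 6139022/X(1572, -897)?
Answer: 3069511/93534 ≈ 32.817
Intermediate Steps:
W = -17 (W = -9 - 8 = -17)
X(k, F) = 119*k (X(k, F) = -(-119)*k = 119*k)
6139022/X(1572, -897) = 6139022/((119*1572)) = 6139022/187068 = 6139022*(1/187068) = 3069511/93534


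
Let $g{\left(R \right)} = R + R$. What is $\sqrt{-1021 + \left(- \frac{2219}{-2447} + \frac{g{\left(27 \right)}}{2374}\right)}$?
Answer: $\frac{3 i \sqrt{956218243017487}}{2904589} \approx 31.939 i$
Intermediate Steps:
$g{\left(R \right)} = 2 R$
$\sqrt{-1021 + \left(- \frac{2219}{-2447} + \frac{g{\left(27 \right)}}{2374}\right)} = \sqrt{-1021 + \left(- \frac{2219}{-2447} + \frac{2 \cdot 27}{2374}\right)} = \sqrt{-1021 + \left(\left(-2219\right) \left(- \frac{1}{2447}\right) + 54 \cdot \frac{1}{2374}\right)} = \sqrt{-1021 + \left(\frac{2219}{2447} + \frac{27}{1187}\right)} = \sqrt{-1021 + \frac{2700022}{2904589}} = \sqrt{- \frac{2962885347}{2904589}} = \frac{3 i \sqrt{956218243017487}}{2904589}$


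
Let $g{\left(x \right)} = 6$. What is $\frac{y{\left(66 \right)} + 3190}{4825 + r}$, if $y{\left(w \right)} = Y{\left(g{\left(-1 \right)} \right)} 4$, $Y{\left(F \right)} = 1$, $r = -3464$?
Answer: $\frac{3194}{1361} \approx 2.3468$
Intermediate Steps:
$y{\left(w \right)} = 4$ ($y{\left(w \right)} = 1 \cdot 4 = 4$)
$\frac{y{\left(66 \right)} + 3190}{4825 + r} = \frac{4 + 3190}{4825 - 3464} = \frac{3194}{1361}$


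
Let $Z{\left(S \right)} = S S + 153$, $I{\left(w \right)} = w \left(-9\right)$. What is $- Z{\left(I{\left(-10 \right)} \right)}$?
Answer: $-8253$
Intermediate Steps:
$I{\left(w \right)} = - 9 w$
$Z{\left(S \right)} = 153 + S^{2}$ ($Z{\left(S \right)} = S^{2} + 153 = 153 + S^{2}$)
$- Z{\left(I{\left(-10 \right)} \right)} = - (153 + \left(\left(-9\right) \left(-10\right)\right)^{2}) = - (153 + 90^{2}) = - (153 + 8100) = \left(-1\right) 8253 = -8253$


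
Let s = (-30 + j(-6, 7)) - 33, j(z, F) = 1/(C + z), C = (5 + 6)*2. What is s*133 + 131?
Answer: -131835/16 ≈ -8239.7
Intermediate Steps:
C = 22 (C = 11*2 = 22)
j(z, F) = 1/(22 + z)
s = -1007/16 (s = (-30 + 1/(22 - 6)) - 33 = (-30 + 1/16) - 33 = -479/16 - 33 = -1007/16 ≈ -62.938)
s*133 + 131 = -1007/16*133 + 131 = -133931/16 + 131 = -131835/16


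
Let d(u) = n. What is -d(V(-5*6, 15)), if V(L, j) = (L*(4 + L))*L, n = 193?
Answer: -193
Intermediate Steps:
V(L, j) = L²*(4 + L)
d(u) = 193
-d(V(-5*6, 15)) = -1*193 = -193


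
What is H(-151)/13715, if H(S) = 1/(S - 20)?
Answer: -1/2345265 ≈ -4.2639e-7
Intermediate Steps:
H(S) = 1/(-20 + S)
H(-151)/13715 = 1/(-20 - 151*13715) = (1/13715)/(-171) = -1/171*1/13715 = -1/2345265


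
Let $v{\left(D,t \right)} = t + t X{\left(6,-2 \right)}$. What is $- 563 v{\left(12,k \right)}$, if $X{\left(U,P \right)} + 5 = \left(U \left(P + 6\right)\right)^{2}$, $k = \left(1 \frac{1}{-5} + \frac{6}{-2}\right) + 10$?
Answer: $- \frac{10949224}{5} \approx -2.1898 \cdot 10^{6}$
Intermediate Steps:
$k = \frac{34}{5}$ ($k = \left(1 \left(- \frac{1}{5}\right) + 6 \left(- \frac{1}{2}\right)\right) + 10 = \left(- \frac{1}{5} - 3\right) + 10 = - \frac{16}{5} + 10 = \frac{34}{5} \approx 6.8$)
$X{\left(U,P \right)} = -5 + U^{2} \left(6 + P\right)^{2}$ ($X{\left(U,P \right)} = -5 + \left(U \left(P + 6\right)\right)^{2} = -5 + \left(U \left(6 + P\right)\right)^{2} = -5 + U^{2} \left(6 + P\right)^{2}$)
$v{\left(D,t \right)} = 572 t$ ($v{\left(D,t \right)} = t + t \left(-5 + 6^{2} \left(6 - 2\right)^{2}\right) = t + t \left(-5 + 36 \cdot 4^{2}\right) = t + t \left(-5 + 36 \cdot 16\right) = t + t \left(-5 + 576\right) = t + t 571 = t + 571 t = 572 t$)
$- 563 v{\left(12,k \right)} = - 563 \cdot 572 \cdot \frac{34}{5} = \left(-563\right) \frac{19448}{5} = - \frac{10949224}{5}$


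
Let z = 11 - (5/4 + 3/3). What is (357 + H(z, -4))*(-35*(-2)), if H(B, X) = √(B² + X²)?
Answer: 24990 + 35*√1481/2 ≈ 25663.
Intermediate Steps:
z = 35/4 (z = 11 - (5*(¼) + 3*(⅓)) = 11 - (5/4 + 1) = 11 - 1*9/4 = 11 - 9/4 = 35/4 ≈ 8.7500)
(357 + H(z, -4))*(-35*(-2)) = (357 + √((35/4)² + (-4)²))*(-35*(-2)) = (357 + √(1225/16 + 16))*70 = (357 + √(1481/16))*70 = (357 + √1481/4)*70 = 24990 + 35*√1481/2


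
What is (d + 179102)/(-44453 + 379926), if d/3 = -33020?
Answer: 80042/335473 ≈ 0.23859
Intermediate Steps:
d = -99060 (d = 3*(-33020) = -99060)
(d + 179102)/(-44453 + 379926) = (-99060 + 179102)/(-44453 + 379926) = 80042/335473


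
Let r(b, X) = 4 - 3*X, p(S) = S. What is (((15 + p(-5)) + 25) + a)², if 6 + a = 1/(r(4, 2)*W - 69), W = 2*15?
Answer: 13987600/16641 ≈ 840.55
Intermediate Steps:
W = 30
a = -775/129 (a = -6 + 1/((4 - 3*2)*30 - 69) = -6 + 1/((4 - 6)*30 - 69) = -6 + 1/(-2*30 - 69) = -6 + 1/(-60 - 69) = -6 + 1/(-129) = -6 - 1/129 = -775/129 ≈ -6.0078)
(((15 + p(-5)) + 25) + a)² = (((15 - 5) + 25) - 775/129)² = ((10 + 25) - 775/129)² = (35 - 775/129)² = (3740/129)² = 13987600/16641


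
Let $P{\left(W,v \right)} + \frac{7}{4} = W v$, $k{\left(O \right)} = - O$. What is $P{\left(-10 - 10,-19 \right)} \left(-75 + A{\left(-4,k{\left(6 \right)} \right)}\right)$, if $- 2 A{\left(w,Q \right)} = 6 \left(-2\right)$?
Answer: $- \frac{104397}{4} \approx -26099.0$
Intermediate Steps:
$A{\left(w,Q \right)} = 6$ ($A{\left(w,Q \right)} = - \frac{6 \left(-2\right)}{2} = \left(- \frac{1}{2}\right) \left(-12\right) = 6$)
$P{\left(W,v \right)} = - \frac{7}{4} + W v$
$P{\left(-10 - 10,-19 \right)} \left(-75 + A{\left(-4,k{\left(6 \right)} \right)}\right) = \left(- \frac{7}{4} + \left(-10 - 10\right) \left(-19\right)\right) \left(-75 + 6\right) = \left(- \frac{7}{4} - -380\right) \left(-69\right) = \left(- \frac{7}{4} + 380\right) \left(-69\right) = \frac{1513}{4} \left(-69\right) = - \frac{104397}{4}$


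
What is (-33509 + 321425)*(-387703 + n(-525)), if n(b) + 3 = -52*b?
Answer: -103766653896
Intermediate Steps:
n(b) = -3 - 52*b
(-33509 + 321425)*(-387703 + n(-525)) = (-33509 + 321425)*(-387703 + (-3 - 52*(-525))) = 287916*(-387703 + (-3 + 27300)) = 287916*(-387703 + 27297) = 287916*(-360406) = -103766653896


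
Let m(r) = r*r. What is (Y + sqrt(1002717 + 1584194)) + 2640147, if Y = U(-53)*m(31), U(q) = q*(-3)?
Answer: 2792946 + sqrt(2586911) ≈ 2.7946e+6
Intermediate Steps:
m(r) = r**2
U(q) = -3*q
Y = 152799 (Y = -3*(-53)*31**2 = 159*961 = 152799)
(Y + sqrt(1002717 + 1584194)) + 2640147 = (152799 + sqrt(1002717 + 1584194)) + 2640147 = (152799 + sqrt(2586911)) + 2640147 = 2792946 + sqrt(2586911)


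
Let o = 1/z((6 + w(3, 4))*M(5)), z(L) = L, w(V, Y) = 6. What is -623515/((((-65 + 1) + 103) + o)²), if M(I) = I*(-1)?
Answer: -2244654000/5470921 ≈ -410.29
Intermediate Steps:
M(I) = -I
o = -1/60 (o = 1/((6 + 6)*(-1*5)) = 1/(12*(-5)) = 1/(-60) = -1/60 ≈ -0.016667)
-623515/((((-65 + 1) + 103) + o)²) = -623515/((((-65 + 1) + 103) - 1/60)²) = -623515/(((-64 + 103) - 1/60)²) = -623515/((39 - 1/60)²) = -623515/((2339/60)²) = -623515/5470921/3600 = -623515*3600/5470921 = -1*2244654000/5470921 = -2244654000/5470921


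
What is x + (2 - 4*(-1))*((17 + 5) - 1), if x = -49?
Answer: 77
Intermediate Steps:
x + (2 - 4*(-1))*((17 + 5) - 1) = -49 + (2 - 4*(-1))*((17 + 5) - 1) = -49 + (2 + 4)*(22 - 1) = -49 + 6*21 = -49 + 126 = 77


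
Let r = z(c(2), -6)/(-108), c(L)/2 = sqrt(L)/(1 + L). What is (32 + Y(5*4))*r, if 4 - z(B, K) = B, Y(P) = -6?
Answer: -26/27 + 13*sqrt(2)/81 ≈ -0.73599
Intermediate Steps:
c(L) = 2*sqrt(L)/(1 + L) (c(L) = 2*(sqrt(L)/(1 + L)) = 2*sqrt(L)/(1 + L))
z(B, K) = 4 - B
r = -1/27 + sqrt(2)/162 (r = (4 - 2*sqrt(2)/(1 + 2))/(-108) = (4 - 2*sqrt(2)/3)*(-1/108) = -1/27 + sqrt(2)/162 ≈ -0.028307)
(32 + Y(5*4))*r = (32 - 6)*(-1/27 + sqrt(2)/162) = 26*(-1/27 + sqrt(2)/162) = -26/27 + 13*sqrt(2)/81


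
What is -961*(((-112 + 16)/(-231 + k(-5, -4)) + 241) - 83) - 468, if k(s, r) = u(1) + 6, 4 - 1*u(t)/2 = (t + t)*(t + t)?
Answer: -11453702/75 ≈ -1.5272e+5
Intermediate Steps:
u(t) = 8 - 8*t² (u(t) = 8 - 2*(t + t)*(t + t) = 8 - 2*2*t*2*t = 8 - 8*t²)
k(s, r) = 6 (k(s, r) = (8 - 8*1²) + 6 = (8 - 8*1) + 6 = (8 - 8) + 6 = 0 + 6 = 6)
-961*(((-112 + 16)/(-231 + k(-5, -4)) + 241) - 83) - 468 = -961*(((-112 + 16)/(-231 + 6) + 241) - 83) - 468 = -961*((-96/(-225) + 241) - 83) - 468 = -961*((-96*(-1/225) + 241) - 83) - 468 = -961*((32/75 + 241) - 83) - 468 = -961*(18107/75 - 83) - 468 = -961*11882/75 - 468 = -11418602/75 - 468 = -11453702/75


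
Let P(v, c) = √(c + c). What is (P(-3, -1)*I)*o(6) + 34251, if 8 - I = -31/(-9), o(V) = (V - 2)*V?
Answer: 34251 + 328*I*√2/3 ≈ 34251.0 + 154.62*I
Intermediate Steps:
o(V) = V*(-2 + V) (o(V) = (-2 + V)*V = V*(-2 + V))
I = 41/9 (I = 8 - (-31)/(-9) = 8 - (-31)*(-1)/9 = 8 - 1*31/9 = 8 - 31/9 = 41/9 ≈ 4.5556)
P(v, c) = √2*√c (P(v, c) = √(2*c) = √2*√c)
(P(-3, -1)*I)*o(6) + 34251 = ((√2*√(-1))*(41/9))*(6*(-2 + 6)) + 34251 = ((√2*I)*(41/9))*(6*4) + 34251 = ((I*√2)*(41/9))*24 + 34251 = (41*I*√2/9)*24 + 34251 = 328*I*√2/3 + 34251 = 34251 + 328*I*√2/3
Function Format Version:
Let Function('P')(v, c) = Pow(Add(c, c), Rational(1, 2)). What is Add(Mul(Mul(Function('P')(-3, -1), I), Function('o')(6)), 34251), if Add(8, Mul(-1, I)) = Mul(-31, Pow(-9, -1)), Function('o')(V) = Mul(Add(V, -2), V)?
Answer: Add(34251, Mul(Rational(328, 3), I, Pow(2, Rational(1, 2)))) ≈ Add(34251., Mul(154.62, I))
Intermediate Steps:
Function('o')(V) = Mul(V, Add(-2, V)) (Function('o')(V) = Mul(Add(-2, V), V) = Mul(V, Add(-2, V)))
I = Rational(41, 9) (I = Add(8, Mul(-1, Mul(-31, Pow(-9, -1)))) = Add(8, Mul(-1, Mul(-31, Rational(-1, 9)))) = Add(8, Mul(-1, Rational(31, 9))) = Add(8, Rational(-31, 9)) = Rational(41, 9) ≈ 4.5556)
Function('P')(v, c) = Mul(Pow(2, Rational(1, 2)), Pow(c, Rational(1, 2))) (Function('P')(v, c) = Pow(Mul(2, c), Rational(1, 2)) = Mul(Pow(2, Rational(1, 2)), Pow(c, Rational(1, 2))))
Add(Mul(Mul(Function('P')(-3, -1), I), Function('o')(6)), 34251) = Add(Mul(Mul(Mul(Pow(2, Rational(1, 2)), Pow(-1, Rational(1, 2))), Rational(41, 9)), Mul(6, Add(-2, 6))), 34251) = Add(Mul(Mul(Mul(Pow(2, Rational(1, 2)), I), Rational(41, 9)), Mul(6, 4)), 34251) = Add(Mul(Mul(Mul(I, Pow(2, Rational(1, 2))), Rational(41, 9)), 24), 34251) = Add(Mul(Mul(Rational(41, 9), I, Pow(2, Rational(1, 2))), 24), 34251) = Add(Mul(Rational(328, 3), I, Pow(2, Rational(1, 2))), 34251) = Add(34251, Mul(Rational(328, 3), I, Pow(2, Rational(1, 2))))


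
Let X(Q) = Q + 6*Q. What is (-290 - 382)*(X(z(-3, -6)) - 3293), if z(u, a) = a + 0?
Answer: 2241120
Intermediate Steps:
z(u, a) = a
X(Q) = 7*Q
(-290 - 382)*(X(z(-3, -6)) - 3293) = (-290 - 382)*(7*(-6) - 3293) = -672*(-42 - 3293) = -672*(-3335) = 2241120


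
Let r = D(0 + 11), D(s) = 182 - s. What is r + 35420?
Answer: 35591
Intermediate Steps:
r = 171 (r = 182 - (0 + 11) = 182 - 1*11 = 182 - 11 = 171)
r + 35420 = 171 + 35420 = 35591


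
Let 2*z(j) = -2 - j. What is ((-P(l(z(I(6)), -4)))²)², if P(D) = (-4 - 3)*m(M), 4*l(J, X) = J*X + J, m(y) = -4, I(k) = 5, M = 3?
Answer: 614656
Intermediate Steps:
z(j) = -1 - j/2 (z(j) = (-2 - j)/2 = -1 - j/2)
l(J, X) = J/4 + J*X/4 (l(J, X) = (J*X + J)/4 = (J + J*X)/4 = J/4 + J*X/4)
P(D) = 28 (P(D) = (-4 - 3)*(-4) = -7*(-4) = 28)
((-P(l(z(I(6)), -4)))²)² = ((-1*28)²)² = ((-28)²)² = 784² = 614656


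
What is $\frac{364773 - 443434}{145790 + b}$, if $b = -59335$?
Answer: $- \frac{78661}{86455} \approx -0.90985$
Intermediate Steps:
$\frac{364773 - 443434}{145790 + b} = \frac{364773 - 443434}{145790 - 59335} = - \frac{78661}{86455}$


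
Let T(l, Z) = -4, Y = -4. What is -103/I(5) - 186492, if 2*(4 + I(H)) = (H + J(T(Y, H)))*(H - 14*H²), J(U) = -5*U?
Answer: -1609985230/8633 ≈ -1.8649e+5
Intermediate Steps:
I(H) = -4 + (20 + H)*(H - 14*H²)/2 (I(H) = -4 + ((H - 5*(-4))*(H - 14*H²))/2 = -4 + ((H + 20)*(H - 14*H²))/2 = -4 + ((20 + H)*(H - 14*H²))/2 = -4 + (20 + H)*(H - 14*H²)/2)
-103/I(5) - 186492 = -103/(-4 - 7*5³ + 10*5 - 279/2*5²) - 186492 = -103/(-4 - 7*125 + 50 - 279/2*25) - 186492 = -103/(-4 - 875 + 50 - 6975/2) - 186492 = -103/(-8633/2) - 186492 = -103*(-2/8633) - 186492 = 206/8633 - 186492 = -1609985230/8633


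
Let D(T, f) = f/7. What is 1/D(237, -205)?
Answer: -7/205 ≈ -0.034146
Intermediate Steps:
D(T, f) = f/7
1/D(237, -205) = 1/((1/7)*(-205)) = 1/(-205/7) = -7/205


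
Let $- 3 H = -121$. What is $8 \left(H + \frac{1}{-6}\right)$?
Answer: $\frac{964}{3} \approx 321.33$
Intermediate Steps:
$H = \frac{121}{3}$ ($H = \left(- \frac{1}{3}\right) \left(-121\right) = \frac{121}{3} \approx 40.333$)
$8 \left(H + \frac{1}{-6}\right) = 8 \left(\frac{121}{3} + \frac{1}{-6}\right) = 8 \left(\frac{121}{3} - \frac{1}{6}\right) = 8 \cdot \frac{241}{6} = \frac{964}{3}$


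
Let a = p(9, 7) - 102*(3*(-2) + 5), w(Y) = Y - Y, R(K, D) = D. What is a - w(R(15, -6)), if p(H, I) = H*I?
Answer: 165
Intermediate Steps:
w(Y) = 0
a = 165 (a = 9*7 - 102*(3*(-2) + 5) = 63 - 102*(-6 + 5) = 63 - 102*(-1) = 63 + 102 = 165)
a - w(R(15, -6)) = 165 - 1*0 = 165 + 0 = 165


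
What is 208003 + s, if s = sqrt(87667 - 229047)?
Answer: 208003 + 2*I*sqrt(35345) ≈ 2.08e+5 + 376.01*I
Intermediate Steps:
s = 2*I*sqrt(35345) (s = sqrt(-141380) = 2*I*sqrt(35345) ≈ 376.01*I)
208003 + s = 208003 + 2*I*sqrt(35345)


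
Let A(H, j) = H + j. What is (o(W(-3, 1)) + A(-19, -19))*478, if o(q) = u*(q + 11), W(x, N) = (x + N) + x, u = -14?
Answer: -58316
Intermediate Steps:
W(x, N) = N + 2*x (W(x, N) = (N + x) + x = N + 2*x)
o(q) = -154 - 14*q (o(q) = -14*(q + 11) = -14*(11 + q) = -154 - 14*q)
(o(W(-3, 1)) + A(-19, -19))*478 = ((-154 - 14*(1 + 2*(-3))) + (-19 - 19))*478 = ((-154 - 14*(1 - 6)) - 38)*478 = ((-154 - 14*(-5)) - 38)*478 = ((-154 + 70) - 38)*478 = (-84 - 38)*478 = -122*478 = -58316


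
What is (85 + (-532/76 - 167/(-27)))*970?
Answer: 2204810/27 ≈ 81660.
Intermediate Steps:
(85 + (-532/76 - 167/(-27)))*970 = (85 + (-532*1/76 - 167*(-1/27)))*970 = (85 + (-7 + 167/27))*970 = (85 - 22/27)*970 = (2273/27)*970 = 2204810/27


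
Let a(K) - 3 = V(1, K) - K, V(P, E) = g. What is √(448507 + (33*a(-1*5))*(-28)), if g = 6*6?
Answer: √407851 ≈ 638.63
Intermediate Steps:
g = 36
V(P, E) = 36
a(K) = 39 - K (a(K) = 3 + (36 - K) = 39 - K)
√(448507 + (33*a(-1*5))*(-28)) = √(448507 + (33*(39 - (-1)*5))*(-28)) = √(448507 + (33*(39 - 1*(-5)))*(-28)) = √(448507 + (33*(39 + 5))*(-28)) = √(448507 + (33*44)*(-28)) = √(448507 + 1452*(-28)) = √(448507 - 40656) = √407851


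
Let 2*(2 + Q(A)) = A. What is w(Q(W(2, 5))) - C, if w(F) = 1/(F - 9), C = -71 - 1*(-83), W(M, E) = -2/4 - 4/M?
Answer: -592/49 ≈ -12.082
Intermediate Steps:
W(M, E) = -½ - 4/M (W(M, E) = -2*¼ - 4/M = -½ - 4/M)
Q(A) = -2 + A/2
C = 12 (C = -71 + 83 = 12)
w(F) = 1/(-9 + F)
w(Q(W(2, 5))) - C = 1/(-9 + (-2 + ((½)*(-8 - 1*2)/2)/2)) - 1*12 = 1/(-9 + (-2 + ((½)*(½)*(-8 - 2))/2)) - 12 = 1/(-9 + (-2 + ((½)*(½)*(-10))/2)) - 12 = 1/(-9 + (-2 + (½)*(-5/2))) - 12 = 1/(-9 + (-2 - 5/4)) - 12 = 1/(-9 - 13/4) - 12 = 1/(-49/4) - 12 = -4/49 - 12 = -592/49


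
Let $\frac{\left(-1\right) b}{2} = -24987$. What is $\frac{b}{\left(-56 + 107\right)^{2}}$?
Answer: $\frac{16658}{867} \approx 19.213$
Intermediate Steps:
$b = 49974$ ($b = \left(-2\right) \left(-24987\right) = 49974$)
$\frac{b}{\left(-56 + 107\right)^{2}} = \frac{49974}{\left(-56 + 107\right)^{2}} = \frac{49974}{51^{2}} = \frac{49974}{2601} = 49974 \cdot \frac{1}{2601} = \frac{16658}{867}$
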